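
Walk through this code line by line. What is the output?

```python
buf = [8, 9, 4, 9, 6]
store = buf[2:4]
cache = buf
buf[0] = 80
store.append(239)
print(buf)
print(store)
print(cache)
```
[80, 9, 4, 9, 6]
[4, 9, 239]
[80, 9, 4, 9, 6]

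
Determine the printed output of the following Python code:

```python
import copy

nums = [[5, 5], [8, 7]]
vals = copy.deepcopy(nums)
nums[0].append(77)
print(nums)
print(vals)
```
[[5, 5, 77], [8, 7]]
[[5, 5], [8, 7]]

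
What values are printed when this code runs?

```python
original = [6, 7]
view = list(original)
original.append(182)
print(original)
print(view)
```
[6, 7, 182]
[6, 7]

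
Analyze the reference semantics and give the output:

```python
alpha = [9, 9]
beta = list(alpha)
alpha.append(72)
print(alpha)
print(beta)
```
[9, 9, 72]
[9, 9]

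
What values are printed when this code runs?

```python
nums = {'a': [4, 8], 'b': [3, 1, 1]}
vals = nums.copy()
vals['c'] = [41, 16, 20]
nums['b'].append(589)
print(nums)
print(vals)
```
{'a': [4, 8], 'b': [3, 1, 1, 589]}
{'a': [4, 8], 'b': [3, 1, 1, 589], 'c': [41, 16, 20]}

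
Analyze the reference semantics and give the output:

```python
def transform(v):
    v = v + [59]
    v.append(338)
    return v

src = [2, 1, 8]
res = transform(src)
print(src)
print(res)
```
[2, 1, 8]
[2, 1, 8, 59, 338]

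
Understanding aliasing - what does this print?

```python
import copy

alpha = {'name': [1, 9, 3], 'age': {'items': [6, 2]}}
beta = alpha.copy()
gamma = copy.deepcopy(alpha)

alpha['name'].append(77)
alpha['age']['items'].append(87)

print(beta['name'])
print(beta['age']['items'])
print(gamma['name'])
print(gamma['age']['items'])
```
[1, 9, 3, 77]
[6, 2, 87]
[1, 9, 3]
[6, 2]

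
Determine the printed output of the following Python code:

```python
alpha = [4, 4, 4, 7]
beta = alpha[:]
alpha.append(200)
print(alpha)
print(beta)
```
[4, 4, 4, 7, 200]
[4, 4, 4, 7]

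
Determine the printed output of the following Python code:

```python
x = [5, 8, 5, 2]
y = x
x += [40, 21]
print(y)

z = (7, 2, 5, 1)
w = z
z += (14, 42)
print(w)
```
[5, 8, 5, 2, 40, 21]
(7, 2, 5, 1)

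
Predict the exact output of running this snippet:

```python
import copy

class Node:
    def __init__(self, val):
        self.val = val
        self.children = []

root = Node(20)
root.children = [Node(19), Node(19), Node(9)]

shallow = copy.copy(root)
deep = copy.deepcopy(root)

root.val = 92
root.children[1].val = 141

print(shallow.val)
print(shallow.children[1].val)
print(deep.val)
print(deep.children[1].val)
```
20
141
20
19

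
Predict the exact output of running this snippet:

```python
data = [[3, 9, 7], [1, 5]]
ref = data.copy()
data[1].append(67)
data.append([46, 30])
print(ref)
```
[[3, 9, 7], [1, 5, 67]]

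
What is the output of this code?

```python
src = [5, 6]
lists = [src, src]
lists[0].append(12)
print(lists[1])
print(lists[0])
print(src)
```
[5, 6, 12]
[5, 6, 12]
[5, 6, 12]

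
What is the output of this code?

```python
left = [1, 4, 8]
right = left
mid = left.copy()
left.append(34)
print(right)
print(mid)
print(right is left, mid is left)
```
[1, 4, 8, 34]
[1, 4, 8]
True False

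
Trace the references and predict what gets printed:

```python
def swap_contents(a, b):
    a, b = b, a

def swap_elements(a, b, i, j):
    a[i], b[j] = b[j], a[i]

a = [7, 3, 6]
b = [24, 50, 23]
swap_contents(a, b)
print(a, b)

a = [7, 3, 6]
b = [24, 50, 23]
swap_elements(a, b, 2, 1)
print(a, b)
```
[7, 3, 6] [24, 50, 23]
[7, 3, 50] [24, 6, 23]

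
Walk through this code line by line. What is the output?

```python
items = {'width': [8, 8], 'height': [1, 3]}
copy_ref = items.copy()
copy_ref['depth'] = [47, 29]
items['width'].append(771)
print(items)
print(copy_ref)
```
{'width': [8, 8, 771], 'height': [1, 3]}
{'width': [8, 8, 771], 'height': [1, 3], 'depth': [47, 29]}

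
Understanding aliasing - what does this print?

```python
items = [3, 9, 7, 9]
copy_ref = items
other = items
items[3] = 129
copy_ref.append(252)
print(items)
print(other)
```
[3, 9, 7, 129, 252]
[3, 9, 7, 129, 252]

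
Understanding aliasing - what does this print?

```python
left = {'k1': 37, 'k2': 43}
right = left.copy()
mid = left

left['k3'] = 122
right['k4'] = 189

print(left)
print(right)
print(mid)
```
{'k1': 37, 'k2': 43, 'k3': 122}
{'k1': 37, 'k2': 43, 'k4': 189}
{'k1': 37, 'k2': 43, 'k3': 122}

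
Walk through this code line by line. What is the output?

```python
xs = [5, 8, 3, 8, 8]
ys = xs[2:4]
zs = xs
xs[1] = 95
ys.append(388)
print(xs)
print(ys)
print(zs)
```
[5, 95, 3, 8, 8]
[3, 8, 388]
[5, 95, 3, 8, 8]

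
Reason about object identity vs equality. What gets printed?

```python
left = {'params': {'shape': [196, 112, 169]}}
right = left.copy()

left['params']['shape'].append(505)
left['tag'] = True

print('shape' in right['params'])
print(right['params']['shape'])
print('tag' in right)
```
True
[196, 112, 169, 505]
False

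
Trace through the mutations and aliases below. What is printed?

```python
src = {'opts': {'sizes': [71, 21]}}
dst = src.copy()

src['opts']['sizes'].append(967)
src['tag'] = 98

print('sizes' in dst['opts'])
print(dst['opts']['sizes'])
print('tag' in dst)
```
True
[71, 21, 967]
False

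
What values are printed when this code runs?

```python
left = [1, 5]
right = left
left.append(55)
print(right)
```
[1, 5, 55]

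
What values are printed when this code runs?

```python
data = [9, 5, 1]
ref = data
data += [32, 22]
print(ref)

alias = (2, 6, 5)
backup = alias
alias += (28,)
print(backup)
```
[9, 5, 1, 32, 22]
(2, 6, 5)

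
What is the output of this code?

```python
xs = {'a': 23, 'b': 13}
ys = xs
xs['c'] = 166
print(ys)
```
{'a': 23, 'b': 13, 'c': 166}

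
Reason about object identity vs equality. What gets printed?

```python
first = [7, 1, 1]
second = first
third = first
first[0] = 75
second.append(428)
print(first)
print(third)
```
[75, 1, 1, 428]
[75, 1, 1, 428]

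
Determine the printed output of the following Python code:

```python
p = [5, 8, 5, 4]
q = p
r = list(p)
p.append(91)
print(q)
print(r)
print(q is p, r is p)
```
[5, 8, 5, 4, 91]
[5, 8, 5, 4]
True False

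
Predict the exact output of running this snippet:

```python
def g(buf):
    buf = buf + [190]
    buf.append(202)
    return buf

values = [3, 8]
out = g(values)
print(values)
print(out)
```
[3, 8]
[3, 8, 190, 202]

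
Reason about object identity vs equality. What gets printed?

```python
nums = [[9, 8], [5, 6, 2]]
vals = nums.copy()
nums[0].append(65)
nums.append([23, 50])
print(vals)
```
[[9, 8, 65], [5, 6, 2]]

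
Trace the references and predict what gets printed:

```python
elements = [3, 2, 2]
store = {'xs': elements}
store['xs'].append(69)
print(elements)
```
[3, 2, 2, 69]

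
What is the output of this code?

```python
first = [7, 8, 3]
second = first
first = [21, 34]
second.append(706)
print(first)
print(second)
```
[21, 34]
[7, 8, 3, 706]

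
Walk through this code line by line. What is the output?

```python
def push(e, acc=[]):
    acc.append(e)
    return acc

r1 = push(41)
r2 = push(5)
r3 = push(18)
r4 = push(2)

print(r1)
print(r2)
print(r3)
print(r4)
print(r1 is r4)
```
[41, 5, 18, 2]
[41, 5, 18, 2]
[41, 5, 18, 2]
[41, 5, 18, 2]
True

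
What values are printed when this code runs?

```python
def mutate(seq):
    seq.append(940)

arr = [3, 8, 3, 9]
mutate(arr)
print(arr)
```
[3, 8, 3, 9, 940]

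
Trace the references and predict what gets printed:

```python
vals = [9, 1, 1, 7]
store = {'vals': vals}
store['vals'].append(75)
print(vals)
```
[9, 1, 1, 7, 75]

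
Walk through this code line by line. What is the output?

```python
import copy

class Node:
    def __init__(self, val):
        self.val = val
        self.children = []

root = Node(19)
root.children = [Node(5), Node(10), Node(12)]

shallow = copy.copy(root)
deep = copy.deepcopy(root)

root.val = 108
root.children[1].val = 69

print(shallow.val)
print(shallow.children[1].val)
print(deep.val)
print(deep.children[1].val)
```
19
69
19
10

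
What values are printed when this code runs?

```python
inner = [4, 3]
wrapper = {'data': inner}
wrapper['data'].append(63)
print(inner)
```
[4, 3, 63]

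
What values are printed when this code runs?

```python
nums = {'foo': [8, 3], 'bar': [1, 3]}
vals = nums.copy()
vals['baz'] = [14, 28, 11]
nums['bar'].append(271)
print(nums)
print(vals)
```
{'foo': [8, 3], 'bar': [1, 3, 271]}
{'foo': [8, 3], 'bar': [1, 3, 271], 'baz': [14, 28, 11]}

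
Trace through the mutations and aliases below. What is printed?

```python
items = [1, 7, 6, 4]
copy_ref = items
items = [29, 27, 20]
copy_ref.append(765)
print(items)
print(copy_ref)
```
[29, 27, 20]
[1, 7, 6, 4, 765]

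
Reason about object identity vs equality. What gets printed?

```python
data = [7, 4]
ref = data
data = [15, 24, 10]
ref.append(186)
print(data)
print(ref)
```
[15, 24, 10]
[7, 4, 186]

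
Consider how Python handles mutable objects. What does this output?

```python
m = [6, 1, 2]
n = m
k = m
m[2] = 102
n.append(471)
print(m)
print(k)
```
[6, 1, 102, 471]
[6, 1, 102, 471]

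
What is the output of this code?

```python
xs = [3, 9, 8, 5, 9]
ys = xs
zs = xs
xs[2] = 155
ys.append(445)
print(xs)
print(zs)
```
[3, 9, 155, 5, 9, 445]
[3, 9, 155, 5, 9, 445]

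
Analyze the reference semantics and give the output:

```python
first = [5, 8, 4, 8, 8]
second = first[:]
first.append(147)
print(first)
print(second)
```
[5, 8, 4, 8, 8, 147]
[5, 8, 4, 8, 8]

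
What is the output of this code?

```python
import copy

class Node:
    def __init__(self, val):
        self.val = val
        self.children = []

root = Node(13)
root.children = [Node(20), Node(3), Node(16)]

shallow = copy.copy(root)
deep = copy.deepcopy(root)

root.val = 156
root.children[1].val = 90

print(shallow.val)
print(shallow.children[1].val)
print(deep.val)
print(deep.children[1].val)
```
13
90
13
3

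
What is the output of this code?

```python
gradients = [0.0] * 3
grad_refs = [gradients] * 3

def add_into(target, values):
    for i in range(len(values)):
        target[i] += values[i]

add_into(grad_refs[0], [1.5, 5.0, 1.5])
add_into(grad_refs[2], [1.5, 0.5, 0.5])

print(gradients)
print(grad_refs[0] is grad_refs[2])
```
[3.0, 5.5, 2.0]
True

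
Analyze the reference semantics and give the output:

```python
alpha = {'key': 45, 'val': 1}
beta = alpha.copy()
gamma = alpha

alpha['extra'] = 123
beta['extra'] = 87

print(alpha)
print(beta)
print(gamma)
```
{'key': 45, 'val': 1, 'extra': 123}
{'key': 45, 'val': 1, 'extra': 87}
{'key': 45, 'val': 1, 'extra': 123}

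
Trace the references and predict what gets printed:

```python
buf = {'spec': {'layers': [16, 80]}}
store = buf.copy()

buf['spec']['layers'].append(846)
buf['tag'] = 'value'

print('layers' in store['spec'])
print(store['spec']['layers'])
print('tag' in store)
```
True
[16, 80, 846]
False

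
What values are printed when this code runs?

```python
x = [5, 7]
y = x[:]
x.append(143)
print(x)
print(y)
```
[5, 7, 143]
[5, 7]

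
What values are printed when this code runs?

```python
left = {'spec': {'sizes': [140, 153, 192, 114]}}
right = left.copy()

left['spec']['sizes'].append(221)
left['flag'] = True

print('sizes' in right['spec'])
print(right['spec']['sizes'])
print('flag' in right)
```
True
[140, 153, 192, 114, 221]
False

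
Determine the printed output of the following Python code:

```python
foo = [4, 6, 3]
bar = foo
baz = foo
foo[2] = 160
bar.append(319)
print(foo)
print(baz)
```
[4, 6, 160, 319]
[4, 6, 160, 319]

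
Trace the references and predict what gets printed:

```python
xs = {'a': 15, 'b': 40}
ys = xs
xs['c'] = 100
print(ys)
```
{'a': 15, 'b': 40, 'c': 100}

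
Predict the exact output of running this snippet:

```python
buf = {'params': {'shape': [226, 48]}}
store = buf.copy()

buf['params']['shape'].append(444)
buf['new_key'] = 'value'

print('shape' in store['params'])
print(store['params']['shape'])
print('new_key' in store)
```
True
[226, 48, 444]
False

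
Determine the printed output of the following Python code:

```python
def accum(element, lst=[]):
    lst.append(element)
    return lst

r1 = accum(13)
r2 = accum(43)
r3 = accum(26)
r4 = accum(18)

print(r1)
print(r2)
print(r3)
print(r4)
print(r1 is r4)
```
[13, 43, 26, 18]
[13, 43, 26, 18]
[13, 43, 26, 18]
[13, 43, 26, 18]
True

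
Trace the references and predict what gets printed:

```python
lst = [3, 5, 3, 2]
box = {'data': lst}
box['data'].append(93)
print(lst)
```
[3, 5, 3, 2, 93]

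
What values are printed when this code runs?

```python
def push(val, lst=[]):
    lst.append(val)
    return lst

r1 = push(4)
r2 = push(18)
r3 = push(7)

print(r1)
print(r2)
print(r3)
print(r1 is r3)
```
[4, 18, 7]
[4, 18, 7]
[4, 18, 7]
True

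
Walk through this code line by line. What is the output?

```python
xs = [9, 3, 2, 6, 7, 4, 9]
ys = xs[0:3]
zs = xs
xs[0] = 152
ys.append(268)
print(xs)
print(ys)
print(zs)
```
[152, 3, 2, 6, 7, 4, 9]
[9, 3, 2, 268]
[152, 3, 2, 6, 7, 4, 9]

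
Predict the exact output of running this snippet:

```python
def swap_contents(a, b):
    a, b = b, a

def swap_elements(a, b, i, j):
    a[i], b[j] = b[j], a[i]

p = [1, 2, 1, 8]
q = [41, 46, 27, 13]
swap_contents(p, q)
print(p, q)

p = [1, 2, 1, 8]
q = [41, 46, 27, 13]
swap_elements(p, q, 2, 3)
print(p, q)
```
[1, 2, 1, 8] [41, 46, 27, 13]
[1, 2, 13, 8] [41, 46, 27, 1]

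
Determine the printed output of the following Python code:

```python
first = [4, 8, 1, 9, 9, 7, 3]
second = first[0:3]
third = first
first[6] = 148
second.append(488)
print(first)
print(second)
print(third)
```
[4, 8, 1, 9, 9, 7, 148]
[4, 8, 1, 488]
[4, 8, 1, 9, 9, 7, 148]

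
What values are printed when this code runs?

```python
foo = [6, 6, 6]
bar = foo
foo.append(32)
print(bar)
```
[6, 6, 6, 32]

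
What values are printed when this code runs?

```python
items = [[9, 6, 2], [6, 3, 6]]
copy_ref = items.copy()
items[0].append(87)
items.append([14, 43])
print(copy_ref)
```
[[9, 6, 2, 87], [6, 3, 6]]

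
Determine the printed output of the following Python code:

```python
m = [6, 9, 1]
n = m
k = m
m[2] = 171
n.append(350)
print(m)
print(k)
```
[6, 9, 171, 350]
[6, 9, 171, 350]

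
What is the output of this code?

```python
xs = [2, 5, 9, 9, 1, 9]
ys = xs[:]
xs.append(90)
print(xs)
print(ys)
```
[2, 5, 9, 9, 1, 9, 90]
[2, 5, 9, 9, 1, 9]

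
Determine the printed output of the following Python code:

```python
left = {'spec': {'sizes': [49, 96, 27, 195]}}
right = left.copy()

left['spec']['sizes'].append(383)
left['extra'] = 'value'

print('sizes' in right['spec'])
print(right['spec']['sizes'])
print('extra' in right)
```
True
[49, 96, 27, 195, 383]
False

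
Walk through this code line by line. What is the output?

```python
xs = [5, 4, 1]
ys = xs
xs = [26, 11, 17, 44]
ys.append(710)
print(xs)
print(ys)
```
[26, 11, 17, 44]
[5, 4, 1, 710]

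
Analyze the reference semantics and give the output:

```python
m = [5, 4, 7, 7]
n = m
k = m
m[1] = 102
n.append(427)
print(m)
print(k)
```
[5, 102, 7, 7, 427]
[5, 102, 7, 7, 427]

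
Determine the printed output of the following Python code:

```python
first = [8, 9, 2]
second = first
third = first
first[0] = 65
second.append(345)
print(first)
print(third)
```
[65, 9, 2, 345]
[65, 9, 2, 345]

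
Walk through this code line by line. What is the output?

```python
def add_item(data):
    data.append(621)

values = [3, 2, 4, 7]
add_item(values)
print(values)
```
[3, 2, 4, 7, 621]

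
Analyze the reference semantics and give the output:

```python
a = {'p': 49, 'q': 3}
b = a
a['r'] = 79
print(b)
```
{'p': 49, 'q': 3, 'r': 79}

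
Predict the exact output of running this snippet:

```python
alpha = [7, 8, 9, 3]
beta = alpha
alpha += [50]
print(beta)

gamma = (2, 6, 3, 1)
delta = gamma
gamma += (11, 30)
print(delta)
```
[7, 8, 9, 3, 50]
(2, 6, 3, 1)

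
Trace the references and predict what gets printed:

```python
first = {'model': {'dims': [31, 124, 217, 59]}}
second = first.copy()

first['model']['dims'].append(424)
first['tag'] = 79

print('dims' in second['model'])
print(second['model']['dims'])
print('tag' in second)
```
True
[31, 124, 217, 59, 424]
False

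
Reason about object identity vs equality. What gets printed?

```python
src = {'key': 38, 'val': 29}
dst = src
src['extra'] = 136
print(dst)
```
{'key': 38, 'val': 29, 'extra': 136}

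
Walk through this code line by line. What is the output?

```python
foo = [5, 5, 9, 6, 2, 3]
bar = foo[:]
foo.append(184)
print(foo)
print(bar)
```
[5, 5, 9, 6, 2, 3, 184]
[5, 5, 9, 6, 2, 3]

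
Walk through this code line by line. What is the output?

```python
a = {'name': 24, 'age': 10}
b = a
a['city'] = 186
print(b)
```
{'name': 24, 'age': 10, 'city': 186}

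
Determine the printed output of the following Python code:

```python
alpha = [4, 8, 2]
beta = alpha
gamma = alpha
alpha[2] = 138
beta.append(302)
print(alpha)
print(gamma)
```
[4, 8, 138, 302]
[4, 8, 138, 302]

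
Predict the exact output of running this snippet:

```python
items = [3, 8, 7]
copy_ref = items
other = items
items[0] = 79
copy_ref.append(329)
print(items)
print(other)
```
[79, 8, 7, 329]
[79, 8, 7, 329]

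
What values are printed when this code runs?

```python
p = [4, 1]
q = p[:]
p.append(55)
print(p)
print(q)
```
[4, 1, 55]
[4, 1]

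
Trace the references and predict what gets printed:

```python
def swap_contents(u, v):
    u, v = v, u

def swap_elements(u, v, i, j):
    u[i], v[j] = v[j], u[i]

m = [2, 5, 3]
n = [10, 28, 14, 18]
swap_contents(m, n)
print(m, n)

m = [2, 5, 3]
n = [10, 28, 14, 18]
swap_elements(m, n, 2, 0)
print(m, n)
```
[2, 5, 3] [10, 28, 14, 18]
[2, 5, 10] [3, 28, 14, 18]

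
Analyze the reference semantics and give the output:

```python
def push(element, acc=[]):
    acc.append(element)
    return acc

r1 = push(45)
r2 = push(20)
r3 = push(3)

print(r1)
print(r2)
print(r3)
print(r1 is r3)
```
[45, 20, 3]
[45, 20, 3]
[45, 20, 3]
True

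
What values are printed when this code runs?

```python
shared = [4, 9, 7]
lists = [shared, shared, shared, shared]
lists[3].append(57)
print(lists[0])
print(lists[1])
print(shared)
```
[4, 9, 7, 57]
[4, 9, 7, 57]
[4, 9, 7, 57]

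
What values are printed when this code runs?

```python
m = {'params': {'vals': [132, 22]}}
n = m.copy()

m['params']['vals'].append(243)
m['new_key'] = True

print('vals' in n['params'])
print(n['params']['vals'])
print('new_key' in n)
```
True
[132, 22, 243]
False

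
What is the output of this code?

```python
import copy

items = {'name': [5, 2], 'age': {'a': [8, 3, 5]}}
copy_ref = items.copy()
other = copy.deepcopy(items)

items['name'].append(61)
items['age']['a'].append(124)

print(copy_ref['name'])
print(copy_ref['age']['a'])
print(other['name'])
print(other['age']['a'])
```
[5, 2, 61]
[8, 3, 5, 124]
[5, 2]
[8, 3, 5]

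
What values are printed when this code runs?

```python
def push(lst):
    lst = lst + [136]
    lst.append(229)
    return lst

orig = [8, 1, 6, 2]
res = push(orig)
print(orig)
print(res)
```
[8, 1, 6, 2]
[8, 1, 6, 2, 136, 229]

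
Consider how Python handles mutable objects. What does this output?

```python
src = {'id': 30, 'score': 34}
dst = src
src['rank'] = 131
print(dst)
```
{'id': 30, 'score': 34, 'rank': 131}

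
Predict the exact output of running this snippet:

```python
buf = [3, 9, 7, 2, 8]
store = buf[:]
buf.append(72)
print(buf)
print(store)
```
[3, 9, 7, 2, 8, 72]
[3, 9, 7, 2, 8]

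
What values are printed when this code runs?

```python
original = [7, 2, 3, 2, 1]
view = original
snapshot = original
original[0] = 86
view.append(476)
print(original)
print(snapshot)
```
[86, 2, 3, 2, 1, 476]
[86, 2, 3, 2, 1, 476]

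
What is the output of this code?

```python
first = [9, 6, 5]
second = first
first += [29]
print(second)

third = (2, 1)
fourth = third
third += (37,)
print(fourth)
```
[9, 6, 5, 29]
(2, 1)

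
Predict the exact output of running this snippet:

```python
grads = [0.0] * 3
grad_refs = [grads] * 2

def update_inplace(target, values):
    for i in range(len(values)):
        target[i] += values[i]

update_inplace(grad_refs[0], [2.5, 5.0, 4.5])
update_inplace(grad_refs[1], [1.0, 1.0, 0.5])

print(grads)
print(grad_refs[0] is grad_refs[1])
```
[3.5, 6.0, 5.0]
True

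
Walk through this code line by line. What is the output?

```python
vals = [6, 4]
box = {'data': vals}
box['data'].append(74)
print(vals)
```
[6, 4, 74]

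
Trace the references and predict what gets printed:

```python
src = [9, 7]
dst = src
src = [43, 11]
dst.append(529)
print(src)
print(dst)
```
[43, 11]
[9, 7, 529]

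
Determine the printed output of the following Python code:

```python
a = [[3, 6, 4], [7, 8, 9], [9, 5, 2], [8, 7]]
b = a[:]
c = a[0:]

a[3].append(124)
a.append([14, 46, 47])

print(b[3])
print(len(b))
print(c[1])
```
[8, 7, 124]
4
[7, 8, 9]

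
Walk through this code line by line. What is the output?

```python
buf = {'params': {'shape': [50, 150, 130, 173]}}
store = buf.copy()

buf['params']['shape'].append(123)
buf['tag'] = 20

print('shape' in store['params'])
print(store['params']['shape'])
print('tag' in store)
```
True
[50, 150, 130, 173, 123]
False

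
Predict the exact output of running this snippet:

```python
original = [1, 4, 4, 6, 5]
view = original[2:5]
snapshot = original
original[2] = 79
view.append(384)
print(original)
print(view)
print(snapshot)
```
[1, 4, 79, 6, 5]
[4, 6, 5, 384]
[1, 4, 79, 6, 5]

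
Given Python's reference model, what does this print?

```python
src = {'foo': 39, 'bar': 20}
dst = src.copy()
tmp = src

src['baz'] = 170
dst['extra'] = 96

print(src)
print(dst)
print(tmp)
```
{'foo': 39, 'bar': 20, 'baz': 170}
{'foo': 39, 'bar': 20, 'extra': 96}
{'foo': 39, 'bar': 20, 'baz': 170}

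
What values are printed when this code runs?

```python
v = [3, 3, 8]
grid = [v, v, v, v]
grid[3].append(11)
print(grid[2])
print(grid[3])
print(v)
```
[3, 3, 8, 11]
[3, 3, 8, 11]
[3, 3, 8, 11]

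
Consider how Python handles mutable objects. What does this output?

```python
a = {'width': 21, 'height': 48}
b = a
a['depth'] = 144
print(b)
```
{'width': 21, 'height': 48, 'depth': 144}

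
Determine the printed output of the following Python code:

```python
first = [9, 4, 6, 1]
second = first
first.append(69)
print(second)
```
[9, 4, 6, 1, 69]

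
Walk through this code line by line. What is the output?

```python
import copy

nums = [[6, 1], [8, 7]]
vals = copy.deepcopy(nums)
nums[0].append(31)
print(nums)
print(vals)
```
[[6, 1, 31], [8, 7]]
[[6, 1], [8, 7]]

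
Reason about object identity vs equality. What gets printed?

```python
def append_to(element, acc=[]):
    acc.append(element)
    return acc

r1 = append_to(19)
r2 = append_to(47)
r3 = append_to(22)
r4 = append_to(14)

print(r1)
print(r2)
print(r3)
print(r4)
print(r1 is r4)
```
[19, 47, 22, 14]
[19, 47, 22, 14]
[19, 47, 22, 14]
[19, 47, 22, 14]
True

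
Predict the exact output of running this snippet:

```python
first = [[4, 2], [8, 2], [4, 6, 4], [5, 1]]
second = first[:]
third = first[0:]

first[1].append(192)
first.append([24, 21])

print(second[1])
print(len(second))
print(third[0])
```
[8, 2, 192]
4
[4, 2]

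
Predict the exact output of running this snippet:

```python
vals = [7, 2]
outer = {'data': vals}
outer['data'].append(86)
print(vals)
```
[7, 2, 86]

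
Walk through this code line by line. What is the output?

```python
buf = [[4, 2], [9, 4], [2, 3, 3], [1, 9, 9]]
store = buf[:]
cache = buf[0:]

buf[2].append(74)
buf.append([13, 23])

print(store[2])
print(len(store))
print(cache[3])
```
[2, 3, 3, 74]
4
[1, 9, 9]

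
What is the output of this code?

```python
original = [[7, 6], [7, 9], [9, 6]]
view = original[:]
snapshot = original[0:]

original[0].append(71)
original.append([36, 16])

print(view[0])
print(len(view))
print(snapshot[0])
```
[7, 6, 71]
3
[7, 6, 71]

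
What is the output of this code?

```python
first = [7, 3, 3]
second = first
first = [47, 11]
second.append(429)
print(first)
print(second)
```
[47, 11]
[7, 3, 3, 429]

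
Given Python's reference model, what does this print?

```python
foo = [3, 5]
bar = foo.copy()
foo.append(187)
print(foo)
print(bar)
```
[3, 5, 187]
[3, 5]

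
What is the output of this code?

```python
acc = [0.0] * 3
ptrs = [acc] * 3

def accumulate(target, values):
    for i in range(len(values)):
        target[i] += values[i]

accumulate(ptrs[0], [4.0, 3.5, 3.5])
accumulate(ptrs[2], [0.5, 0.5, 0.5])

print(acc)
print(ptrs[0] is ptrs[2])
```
[4.5, 4.0, 4.0]
True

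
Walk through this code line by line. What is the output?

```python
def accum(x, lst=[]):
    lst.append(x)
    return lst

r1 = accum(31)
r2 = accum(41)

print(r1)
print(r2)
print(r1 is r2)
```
[31, 41]
[31, 41]
True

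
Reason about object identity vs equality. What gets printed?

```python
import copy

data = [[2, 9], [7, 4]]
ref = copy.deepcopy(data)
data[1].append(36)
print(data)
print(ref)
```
[[2, 9], [7, 4, 36]]
[[2, 9], [7, 4]]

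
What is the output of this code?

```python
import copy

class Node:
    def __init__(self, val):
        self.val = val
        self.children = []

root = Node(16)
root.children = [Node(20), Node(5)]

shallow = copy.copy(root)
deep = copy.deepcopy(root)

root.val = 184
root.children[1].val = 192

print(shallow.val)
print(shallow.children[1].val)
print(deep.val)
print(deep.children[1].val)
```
16
192
16
5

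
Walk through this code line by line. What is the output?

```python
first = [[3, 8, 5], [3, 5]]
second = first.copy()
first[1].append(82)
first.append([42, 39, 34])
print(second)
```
[[3, 8, 5], [3, 5, 82]]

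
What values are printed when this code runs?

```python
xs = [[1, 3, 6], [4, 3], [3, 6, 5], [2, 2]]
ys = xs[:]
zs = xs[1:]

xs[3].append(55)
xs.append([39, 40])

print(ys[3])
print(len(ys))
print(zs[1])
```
[2, 2, 55]
4
[3, 6, 5]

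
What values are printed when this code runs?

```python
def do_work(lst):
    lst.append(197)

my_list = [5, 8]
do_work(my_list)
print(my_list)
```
[5, 8, 197]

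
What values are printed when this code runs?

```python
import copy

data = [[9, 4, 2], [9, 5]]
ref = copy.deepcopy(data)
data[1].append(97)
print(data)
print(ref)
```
[[9, 4, 2], [9, 5, 97]]
[[9, 4, 2], [9, 5]]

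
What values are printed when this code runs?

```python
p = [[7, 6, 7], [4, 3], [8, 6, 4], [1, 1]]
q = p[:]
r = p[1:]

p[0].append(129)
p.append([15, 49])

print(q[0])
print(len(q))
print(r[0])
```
[7, 6, 7, 129]
4
[4, 3]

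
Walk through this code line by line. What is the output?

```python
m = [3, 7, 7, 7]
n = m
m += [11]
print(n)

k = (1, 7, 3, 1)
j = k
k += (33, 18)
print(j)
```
[3, 7, 7, 7, 11]
(1, 7, 3, 1)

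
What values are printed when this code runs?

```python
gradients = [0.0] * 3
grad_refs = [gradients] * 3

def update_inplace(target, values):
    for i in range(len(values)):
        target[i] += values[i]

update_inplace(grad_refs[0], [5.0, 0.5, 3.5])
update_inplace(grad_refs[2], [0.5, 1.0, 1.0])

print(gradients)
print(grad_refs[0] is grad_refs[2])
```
[5.5, 1.5, 4.5]
True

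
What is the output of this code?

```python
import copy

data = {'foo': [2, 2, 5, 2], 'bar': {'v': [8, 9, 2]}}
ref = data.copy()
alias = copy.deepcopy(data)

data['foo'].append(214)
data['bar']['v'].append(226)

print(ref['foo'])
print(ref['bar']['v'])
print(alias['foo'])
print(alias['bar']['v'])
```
[2, 2, 5, 2, 214]
[8, 9, 2, 226]
[2, 2, 5, 2]
[8, 9, 2]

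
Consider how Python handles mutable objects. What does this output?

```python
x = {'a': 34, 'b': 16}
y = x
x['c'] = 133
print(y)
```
{'a': 34, 'b': 16, 'c': 133}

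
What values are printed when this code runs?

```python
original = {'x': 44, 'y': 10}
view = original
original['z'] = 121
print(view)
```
{'x': 44, 'y': 10, 'z': 121}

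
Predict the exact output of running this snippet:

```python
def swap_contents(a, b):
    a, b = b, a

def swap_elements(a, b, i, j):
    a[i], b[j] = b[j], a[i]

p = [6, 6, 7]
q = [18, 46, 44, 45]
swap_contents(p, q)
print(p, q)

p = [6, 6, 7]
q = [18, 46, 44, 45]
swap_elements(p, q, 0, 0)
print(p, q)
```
[6, 6, 7] [18, 46, 44, 45]
[18, 6, 7] [6, 46, 44, 45]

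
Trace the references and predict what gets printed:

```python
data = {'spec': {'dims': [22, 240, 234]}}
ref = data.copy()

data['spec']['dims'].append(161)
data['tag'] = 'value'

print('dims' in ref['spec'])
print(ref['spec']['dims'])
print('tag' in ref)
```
True
[22, 240, 234, 161]
False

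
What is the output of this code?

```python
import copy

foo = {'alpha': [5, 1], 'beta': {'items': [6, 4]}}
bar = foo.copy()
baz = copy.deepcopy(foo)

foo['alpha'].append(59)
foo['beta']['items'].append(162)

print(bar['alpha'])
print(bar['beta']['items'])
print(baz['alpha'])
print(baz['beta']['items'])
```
[5, 1, 59]
[6, 4, 162]
[5, 1]
[6, 4]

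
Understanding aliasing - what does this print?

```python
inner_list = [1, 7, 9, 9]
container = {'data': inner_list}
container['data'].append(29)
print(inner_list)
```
[1, 7, 9, 9, 29]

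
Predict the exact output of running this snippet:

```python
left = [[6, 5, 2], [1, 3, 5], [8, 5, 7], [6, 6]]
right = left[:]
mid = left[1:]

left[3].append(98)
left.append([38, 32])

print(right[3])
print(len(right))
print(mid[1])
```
[6, 6, 98]
4
[8, 5, 7]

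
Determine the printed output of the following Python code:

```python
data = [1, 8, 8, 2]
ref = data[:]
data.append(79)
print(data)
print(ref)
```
[1, 8, 8, 2, 79]
[1, 8, 8, 2]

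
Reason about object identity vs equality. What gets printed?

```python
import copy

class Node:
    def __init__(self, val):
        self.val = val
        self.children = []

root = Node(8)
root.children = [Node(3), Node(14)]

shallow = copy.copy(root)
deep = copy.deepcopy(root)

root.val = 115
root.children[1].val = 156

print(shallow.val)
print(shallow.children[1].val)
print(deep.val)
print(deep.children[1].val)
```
8
156
8
14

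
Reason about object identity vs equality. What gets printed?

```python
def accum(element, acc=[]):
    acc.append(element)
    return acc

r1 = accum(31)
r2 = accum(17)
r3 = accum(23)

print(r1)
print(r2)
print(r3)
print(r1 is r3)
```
[31, 17, 23]
[31, 17, 23]
[31, 17, 23]
True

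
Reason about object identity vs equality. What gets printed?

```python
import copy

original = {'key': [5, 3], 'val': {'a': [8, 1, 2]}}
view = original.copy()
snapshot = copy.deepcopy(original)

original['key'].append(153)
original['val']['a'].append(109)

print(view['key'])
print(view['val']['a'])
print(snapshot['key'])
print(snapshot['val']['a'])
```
[5, 3, 153]
[8, 1, 2, 109]
[5, 3]
[8, 1, 2]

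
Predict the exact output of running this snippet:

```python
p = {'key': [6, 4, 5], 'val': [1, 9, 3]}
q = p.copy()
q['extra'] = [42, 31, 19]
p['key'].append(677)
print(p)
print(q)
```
{'key': [6, 4, 5, 677], 'val': [1, 9, 3]}
{'key': [6, 4, 5, 677], 'val': [1, 9, 3], 'extra': [42, 31, 19]}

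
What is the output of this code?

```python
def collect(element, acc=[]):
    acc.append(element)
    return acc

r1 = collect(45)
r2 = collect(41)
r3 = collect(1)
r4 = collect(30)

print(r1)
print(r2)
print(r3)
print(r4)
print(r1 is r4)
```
[45, 41, 1, 30]
[45, 41, 1, 30]
[45, 41, 1, 30]
[45, 41, 1, 30]
True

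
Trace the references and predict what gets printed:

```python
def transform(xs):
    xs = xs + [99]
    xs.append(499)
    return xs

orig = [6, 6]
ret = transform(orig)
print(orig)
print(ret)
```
[6, 6]
[6, 6, 99, 499]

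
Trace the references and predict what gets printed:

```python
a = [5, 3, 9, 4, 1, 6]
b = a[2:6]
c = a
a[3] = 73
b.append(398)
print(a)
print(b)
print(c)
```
[5, 3, 9, 73, 1, 6]
[9, 4, 1, 6, 398]
[5, 3, 9, 73, 1, 6]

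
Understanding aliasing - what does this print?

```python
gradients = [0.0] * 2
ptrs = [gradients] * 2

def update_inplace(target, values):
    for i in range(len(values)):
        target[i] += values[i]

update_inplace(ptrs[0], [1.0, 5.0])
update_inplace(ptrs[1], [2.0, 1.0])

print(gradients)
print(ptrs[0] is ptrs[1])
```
[3.0, 6.0]
True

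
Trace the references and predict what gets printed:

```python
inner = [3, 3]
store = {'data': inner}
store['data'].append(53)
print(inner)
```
[3, 3, 53]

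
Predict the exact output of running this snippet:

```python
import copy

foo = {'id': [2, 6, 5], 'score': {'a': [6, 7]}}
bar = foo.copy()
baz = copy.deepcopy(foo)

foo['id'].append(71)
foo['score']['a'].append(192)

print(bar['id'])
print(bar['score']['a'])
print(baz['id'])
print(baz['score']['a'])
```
[2, 6, 5, 71]
[6, 7, 192]
[2, 6, 5]
[6, 7]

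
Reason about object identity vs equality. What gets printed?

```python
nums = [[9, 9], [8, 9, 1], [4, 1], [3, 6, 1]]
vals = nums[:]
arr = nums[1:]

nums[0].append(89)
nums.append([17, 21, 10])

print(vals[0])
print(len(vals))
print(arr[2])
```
[9, 9, 89]
4
[3, 6, 1]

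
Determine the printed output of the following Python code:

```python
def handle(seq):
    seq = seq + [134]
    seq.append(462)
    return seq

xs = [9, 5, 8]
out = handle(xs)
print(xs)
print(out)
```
[9, 5, 8]
[9, 5, 8, 134, 462]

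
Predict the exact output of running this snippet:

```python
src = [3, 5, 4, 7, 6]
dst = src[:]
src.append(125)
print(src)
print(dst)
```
[3, 5, 4, 7, 6, 125]
[3, 5, 4, 7, 6]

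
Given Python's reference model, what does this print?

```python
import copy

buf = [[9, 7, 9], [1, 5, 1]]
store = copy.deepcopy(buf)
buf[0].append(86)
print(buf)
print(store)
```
[[9, 7, 9, 86], [1, 5, 1]]
[[9, 7, 9], [1, 5, 1]]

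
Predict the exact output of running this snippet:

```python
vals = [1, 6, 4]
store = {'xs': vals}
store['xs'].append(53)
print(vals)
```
[1, 6, 4, 53]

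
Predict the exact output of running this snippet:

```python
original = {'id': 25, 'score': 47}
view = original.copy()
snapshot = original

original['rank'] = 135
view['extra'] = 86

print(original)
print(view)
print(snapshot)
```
{'id': 25, 'score': 47, 'rank': 135}
{'id': 25, 'score': 47, 'extra': 86}
{'id': 25, 'score': 47, 'rank': 135}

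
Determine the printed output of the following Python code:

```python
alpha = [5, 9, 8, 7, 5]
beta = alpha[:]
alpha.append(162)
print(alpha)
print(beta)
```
[5, 9, 8, 7, 5, 162]
[5, 9, 8, 7, 5]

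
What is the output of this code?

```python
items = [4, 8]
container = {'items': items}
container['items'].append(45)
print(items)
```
[4, 8, 45]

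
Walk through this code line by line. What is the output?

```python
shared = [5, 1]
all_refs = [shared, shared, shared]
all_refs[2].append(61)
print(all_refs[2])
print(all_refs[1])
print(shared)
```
[5, 1, 61]
[5, 1, 61]
[5, 1, 61]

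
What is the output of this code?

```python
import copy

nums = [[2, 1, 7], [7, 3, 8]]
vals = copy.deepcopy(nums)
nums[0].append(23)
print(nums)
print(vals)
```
[[2, 1, 7, 23], [7, 3, 8]]
[[2, 1, 7], [7, 3, 8]]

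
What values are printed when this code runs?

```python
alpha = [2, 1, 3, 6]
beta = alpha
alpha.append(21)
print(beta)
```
[2, 1, 3, 6, 21]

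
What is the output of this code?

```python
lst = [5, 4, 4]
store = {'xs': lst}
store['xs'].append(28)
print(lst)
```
[5, 4, 4, 28]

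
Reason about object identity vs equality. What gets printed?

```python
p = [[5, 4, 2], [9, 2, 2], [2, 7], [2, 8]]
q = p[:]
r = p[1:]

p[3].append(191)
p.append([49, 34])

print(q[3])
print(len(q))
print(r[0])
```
[2, 8, 191]
4
[9, 2, 2]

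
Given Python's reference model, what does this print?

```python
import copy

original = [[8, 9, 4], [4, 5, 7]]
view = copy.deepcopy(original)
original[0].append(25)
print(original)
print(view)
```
[[8, 9, 4, 25], [4, 5, 7]]
[[8, 9, 4], [4, 5, 7]]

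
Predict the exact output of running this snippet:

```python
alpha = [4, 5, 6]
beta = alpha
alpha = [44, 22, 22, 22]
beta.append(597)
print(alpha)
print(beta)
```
[44, 22, 22, 22]
[4, 5, 6, 597]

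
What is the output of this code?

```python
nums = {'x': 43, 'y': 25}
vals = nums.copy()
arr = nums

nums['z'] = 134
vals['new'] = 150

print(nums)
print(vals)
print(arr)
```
{'x': 43, 'y': 25, 'z': 134}
{'x': 43, 'y': 25, 'new': 150}
{'x': 43, 'y': 25, 'z': 134}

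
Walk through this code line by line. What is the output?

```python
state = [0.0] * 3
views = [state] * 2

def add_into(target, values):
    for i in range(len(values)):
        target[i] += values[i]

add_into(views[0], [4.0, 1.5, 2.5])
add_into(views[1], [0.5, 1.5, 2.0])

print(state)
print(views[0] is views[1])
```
[4.5, 3.0, 4.5]
True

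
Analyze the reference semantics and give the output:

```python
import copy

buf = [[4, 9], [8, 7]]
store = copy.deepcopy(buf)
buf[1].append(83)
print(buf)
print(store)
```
[[4, 9], [8, 7, 83]]
[[4, 9], [8, 7]]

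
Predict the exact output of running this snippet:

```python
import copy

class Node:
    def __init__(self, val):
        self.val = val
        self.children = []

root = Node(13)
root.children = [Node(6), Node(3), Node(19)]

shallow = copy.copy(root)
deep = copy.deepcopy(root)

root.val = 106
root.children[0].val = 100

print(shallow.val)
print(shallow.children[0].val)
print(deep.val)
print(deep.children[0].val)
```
13
100
13
6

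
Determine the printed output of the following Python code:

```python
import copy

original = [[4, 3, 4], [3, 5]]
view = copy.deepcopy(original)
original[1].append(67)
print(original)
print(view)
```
[[4, 3, 4], [3, 5, 67]]
[[4, 3, 4], [3, 5]]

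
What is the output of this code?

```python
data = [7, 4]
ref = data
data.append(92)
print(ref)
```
[7, 4, 92]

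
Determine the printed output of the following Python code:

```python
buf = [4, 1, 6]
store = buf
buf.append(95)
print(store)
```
[4, 1, 6, 95]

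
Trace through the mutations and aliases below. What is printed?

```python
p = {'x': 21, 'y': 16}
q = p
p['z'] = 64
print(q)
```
{'x': 21, 'y': 16, 'z': 64}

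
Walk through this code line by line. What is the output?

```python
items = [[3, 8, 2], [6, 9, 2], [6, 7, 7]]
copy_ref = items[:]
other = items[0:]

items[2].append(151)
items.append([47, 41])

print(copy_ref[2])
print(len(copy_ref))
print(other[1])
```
[6, 7, 7, 151]
3
[6, 9, 2]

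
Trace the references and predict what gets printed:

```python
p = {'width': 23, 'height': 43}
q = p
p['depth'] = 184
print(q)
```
{'width': 23, 'height': 43, 'depth': 184}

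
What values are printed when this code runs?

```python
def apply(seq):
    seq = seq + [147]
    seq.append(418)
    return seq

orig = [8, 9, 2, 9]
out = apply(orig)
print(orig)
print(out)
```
[8, 9, 2, 9]
[8, 9, 2, 9, 147, 418]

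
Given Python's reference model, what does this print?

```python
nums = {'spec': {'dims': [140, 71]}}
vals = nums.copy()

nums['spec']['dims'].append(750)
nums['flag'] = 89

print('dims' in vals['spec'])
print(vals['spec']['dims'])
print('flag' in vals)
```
True
[140, 71, 750]
False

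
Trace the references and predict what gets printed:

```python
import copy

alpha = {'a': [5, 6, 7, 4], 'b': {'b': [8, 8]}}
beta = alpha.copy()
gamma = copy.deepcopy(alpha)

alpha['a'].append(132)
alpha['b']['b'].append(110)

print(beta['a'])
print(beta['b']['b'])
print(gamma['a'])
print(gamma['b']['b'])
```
[5, 6, 7, 4, 132]
[8, 8, 110]
[5, 6, 7, 4]
[8, 8]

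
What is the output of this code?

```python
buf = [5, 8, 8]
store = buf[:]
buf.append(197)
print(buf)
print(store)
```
[5, 8, 8, 197]
[5, 8, 8]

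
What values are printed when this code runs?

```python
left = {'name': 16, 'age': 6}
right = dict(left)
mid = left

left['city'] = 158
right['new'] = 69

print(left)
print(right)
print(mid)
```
{'name': 16, 'age': 6, 'city': 158}
{'name': 16, 'age': 6, 'new': 69}
{'name': 16, 'age': 6, 'city': 158}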